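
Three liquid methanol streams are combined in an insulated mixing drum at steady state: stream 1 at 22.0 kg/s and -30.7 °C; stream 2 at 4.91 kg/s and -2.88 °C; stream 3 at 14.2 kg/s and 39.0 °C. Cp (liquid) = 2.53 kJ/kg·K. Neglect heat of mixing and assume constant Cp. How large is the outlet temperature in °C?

T_out = -3.30 °C

Adiabatic, steady state ⇒ Σ ṁᵢCp,ᵢ(T_out − Tᵢ) = 0
T_out = Σ ṁᵢCp,ᵢTᵢ / Σ ṁᵢCp,ᵢ
      = -343.42 / 104.01 = -3.3019 °C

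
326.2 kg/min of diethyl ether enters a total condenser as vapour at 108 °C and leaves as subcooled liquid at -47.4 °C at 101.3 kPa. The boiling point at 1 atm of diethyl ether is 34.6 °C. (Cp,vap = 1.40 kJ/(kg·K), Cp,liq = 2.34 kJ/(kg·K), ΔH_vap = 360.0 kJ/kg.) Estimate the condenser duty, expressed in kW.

Q_c = 3560 kW

vapour 108→34.6 °C: -102.76 kJ/kg
condensation at 34.6 °C: -360 kJ/kg
liquid 34.6→-47.4 °C: -191.88 kJ/kg
Δh = -102.76 + -360 + -191.88 = -654.64 kJ/kg
Q = ṁ·Δh = 326.2 kg/min × -654.64 kJ/kg = -213540 kJ/min
|Q| = 3559.1 kW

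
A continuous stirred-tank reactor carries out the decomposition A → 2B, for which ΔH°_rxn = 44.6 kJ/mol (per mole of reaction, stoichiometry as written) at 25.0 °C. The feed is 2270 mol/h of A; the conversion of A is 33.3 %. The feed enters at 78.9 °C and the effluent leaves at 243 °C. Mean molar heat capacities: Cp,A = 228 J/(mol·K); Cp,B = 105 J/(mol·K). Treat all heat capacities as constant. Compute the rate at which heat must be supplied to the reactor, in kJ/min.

Q_in = 1930 kJ/min

Extent of reaction ξ = 0.333 × 2270 = 755.91 mol/h
Reaction term: ξ·ΔH°_rxn = 755.91 × 44.6 = 33714 kJ/h
Sensible, feed 78.9→25 °C: -27896 kJ/h
Outlet flows (mol/h): A 1514.1, B 1511.8
Sensible, products 25→243 °C: 109860 kJ/h
Q = ΔH = 115680 kJ/h = 32.133 kW
Heat supplied = 1928 kJ/min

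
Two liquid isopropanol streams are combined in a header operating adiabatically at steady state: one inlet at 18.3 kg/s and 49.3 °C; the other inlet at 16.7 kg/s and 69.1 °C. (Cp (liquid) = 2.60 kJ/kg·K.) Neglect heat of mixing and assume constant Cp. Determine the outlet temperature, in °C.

T_out = 58.7 °C

Adiabatic, steady state ⇒ Σ ṁᵢCp,ᵢ(T_out − Tᵢ) = 0
Σ ṁᵢCp,ᵢTᵢ = 18.3×2.60×49.3 + 16.7×2.60×69.1 = 5346
Σ ṁᵢCp,ᵢ = 18.3×2.60 + 16.7×2.60 = 91
T_out = 5346 / 91 = 58.747 °C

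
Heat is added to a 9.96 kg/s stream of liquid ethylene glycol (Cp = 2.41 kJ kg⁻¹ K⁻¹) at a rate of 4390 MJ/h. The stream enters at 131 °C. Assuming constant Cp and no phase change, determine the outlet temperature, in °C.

Q = 4390 MJ/h = 1219.4 kJ/s
ΔT = Q/(ṁ·Cp) = 1219.4/(9.96×2.41) = 50.803 K
T_out = 131 + 50.803 = 181.8 °C

T_out = 182 °C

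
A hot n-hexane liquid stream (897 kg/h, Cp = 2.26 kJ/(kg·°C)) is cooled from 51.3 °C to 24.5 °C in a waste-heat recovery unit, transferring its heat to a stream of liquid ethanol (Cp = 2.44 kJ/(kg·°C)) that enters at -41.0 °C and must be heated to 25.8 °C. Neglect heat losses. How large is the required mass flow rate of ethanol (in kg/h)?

Heat released by hot stream: Q = 897 × 2.26 × (51.3 − 24.5) = 54329 kJ/h
Energy balance on cold side (adiabatic exchanger): Q = ṁ_c·Cp_c·(T_c,out − T_c,in)
ṁ_c = 54329 / [2.44 × (25.8 − -41.0)] = 333.33 kg/h

ṁ_c = 333 kg/h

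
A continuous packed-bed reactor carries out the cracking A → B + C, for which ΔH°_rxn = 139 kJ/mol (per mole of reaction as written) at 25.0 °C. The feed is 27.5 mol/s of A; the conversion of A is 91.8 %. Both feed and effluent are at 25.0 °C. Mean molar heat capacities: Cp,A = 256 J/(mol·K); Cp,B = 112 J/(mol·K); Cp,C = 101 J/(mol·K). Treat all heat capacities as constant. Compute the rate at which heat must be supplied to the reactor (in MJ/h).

Extent of reaction ξ = 0.918 × 27.5 = 25.245 mol/s
Reaction term: ξ·ΔH°_rxn = 25.245 × 139 = 3509.1 kJ/s
Q = ΔH = 3509.1 kJ/s = 3509.1 kW
Heat supplied = 12633 MJ/h

Q_in = 12600 MJ/h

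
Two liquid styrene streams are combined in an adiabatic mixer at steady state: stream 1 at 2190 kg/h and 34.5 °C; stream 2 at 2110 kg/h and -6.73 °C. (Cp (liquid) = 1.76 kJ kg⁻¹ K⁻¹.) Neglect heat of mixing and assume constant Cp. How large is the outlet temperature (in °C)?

Adiabatic, steady state ⇒ Σ ṁᵢCp,ᵢ(T_out − Tᵢ) = 0
Σ ṁᵢCp,ᵢTᵢ = 2190×1.76×34.5 + 2110×1.76×-6.73 = 107980
Σ ṁᵢCp,ᵢ = 2190×1.76 + 2110×1.76 = 7568
T_out = 107980 / 7568 = 14.269 °C

T_out = 14.3 °C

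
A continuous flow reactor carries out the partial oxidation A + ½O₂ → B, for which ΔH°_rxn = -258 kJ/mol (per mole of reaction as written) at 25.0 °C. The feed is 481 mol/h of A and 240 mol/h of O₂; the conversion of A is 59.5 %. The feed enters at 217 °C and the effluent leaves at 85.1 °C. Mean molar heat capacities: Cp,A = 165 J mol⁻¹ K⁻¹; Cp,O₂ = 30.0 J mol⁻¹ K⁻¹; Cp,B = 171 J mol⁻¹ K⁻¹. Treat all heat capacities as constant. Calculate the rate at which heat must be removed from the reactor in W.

Extent of reaction ξ = 0.595 × 481 = 286.19 mol/h
Reaction term: ξ·ΔH°_rxn = 286.19 × -258 = -73838 kJ/h
Sensible, feed 217→25 °C: -16620 kJ/h
Outlet flows (mol/h): A 194.81, O₂ 96.903, B 286.19
Sensible, products 25→85.1 °C: 5047.8 kJ/h
Q = ΔH = -85411 kJ/h = -23.725 kW
Heat removed = 23725 W

Q_out = 23700 W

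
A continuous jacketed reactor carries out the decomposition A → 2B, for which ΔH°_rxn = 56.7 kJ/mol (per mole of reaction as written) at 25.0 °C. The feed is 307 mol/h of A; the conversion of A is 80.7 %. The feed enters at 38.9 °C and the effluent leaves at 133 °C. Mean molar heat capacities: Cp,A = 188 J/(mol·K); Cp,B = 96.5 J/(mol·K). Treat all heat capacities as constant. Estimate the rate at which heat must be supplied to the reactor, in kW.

Q_in = 5.45 kW

Extent of reaction ξ = 0.807 × 307 = 247.75 mol/h
Reaction term: ξ·ΔH°_rxn = 247.75 × 56.7 = 14047 kJ/h
Sensible, feed 38.9→25 °C: -802.25 kJ/h
Outlet flows (mol/h): A 59.251, B 495.5
Sensible, products 25→133 °C: 6367.1 kJ/h
Q = ΔH = 19612 kJ/h = 5.4478 kW
Heat supplied = 5.4478 kW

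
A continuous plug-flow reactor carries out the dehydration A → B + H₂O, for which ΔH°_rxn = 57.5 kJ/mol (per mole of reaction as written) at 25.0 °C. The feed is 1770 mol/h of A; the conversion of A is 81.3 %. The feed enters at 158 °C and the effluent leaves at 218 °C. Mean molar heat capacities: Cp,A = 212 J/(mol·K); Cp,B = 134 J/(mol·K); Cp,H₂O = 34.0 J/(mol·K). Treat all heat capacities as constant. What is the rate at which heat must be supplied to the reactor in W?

Q_in = 25800 W

Extent of reaction ξ = 0.813 × 1770 = 1439 mol/h
Reaction term: ξ·ΔH°_rxn = 1439 × 57.5 = 82743 kJ/h
Sensible, feed 158→25 °C: -49907 kJ/h
Outlet flows (mol/h): A 330.99, B 1439, H₂O 1439
Sensible, products 25→218 °C: 60201 kJ/h
Q = ΔH = 93037 kJ/h = 25.844 kW
Heat supplied = 25844 W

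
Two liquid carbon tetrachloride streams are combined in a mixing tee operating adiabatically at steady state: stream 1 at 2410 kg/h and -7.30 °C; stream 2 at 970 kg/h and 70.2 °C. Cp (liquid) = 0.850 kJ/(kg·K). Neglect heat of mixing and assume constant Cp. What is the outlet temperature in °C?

Adiabatic, steady state ⇒ Σ ṁᵢCp,ᵢ(T_out − Tᵢ) = 0
T_out = Σ ṁᵢCp,ᵢTᵢ / Σ ṁᵢCp,ᵢ
      = 42926 / 2873 = 14.941 °C

T_out = 14.9 °C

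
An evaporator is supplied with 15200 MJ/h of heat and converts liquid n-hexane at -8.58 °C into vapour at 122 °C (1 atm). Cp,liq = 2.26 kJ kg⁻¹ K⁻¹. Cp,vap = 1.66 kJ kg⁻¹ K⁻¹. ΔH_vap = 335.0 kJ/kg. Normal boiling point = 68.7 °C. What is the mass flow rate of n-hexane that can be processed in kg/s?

ṁ = 7.06 kg/s

Δh = 2.26×(68.7−-8.58) + 335.0 + 1.66×(122−68.7) = 598.13 kJ/kg
Q = 15200 MJ/h = 4222.2 kJ/s = 4222.2 kJ/s
ṁ = Q/Δh = 4222.2 / 598.13 = 7.059 kg/s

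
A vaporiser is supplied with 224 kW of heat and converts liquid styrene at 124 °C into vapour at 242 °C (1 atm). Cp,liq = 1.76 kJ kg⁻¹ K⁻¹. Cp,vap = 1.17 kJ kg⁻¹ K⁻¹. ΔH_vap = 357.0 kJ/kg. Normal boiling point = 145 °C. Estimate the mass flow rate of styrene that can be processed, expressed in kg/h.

Δh = 1.76×(145−124) + 357.0 + 1.17×(242−145) = 507.45 kJ/kg
Q = 224 kW = 224 kJ/s = 806400 kJ/h
ṁ = Q/Δh = 806400 / 507.45 = 1589.1 kg/h

ṁ = 1590 kg/h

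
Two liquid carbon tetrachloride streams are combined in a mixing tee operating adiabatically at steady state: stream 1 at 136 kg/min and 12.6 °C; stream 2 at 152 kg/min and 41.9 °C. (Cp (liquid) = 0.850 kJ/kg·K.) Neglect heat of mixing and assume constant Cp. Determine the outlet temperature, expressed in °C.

No heat crosses the boundary, so H_out = H_in.
Σ ṁᵢCp,ᵢTᵢ = 136×0.850×12.6 + 152×0.850×41.9 = 6870
Σ ṁᵢCp,ᵢ = 136×0.850 + 152×0.850 = 244.8
T_out = 6870 / 244.8 = 28.064 °C

T_out = 28.1 °C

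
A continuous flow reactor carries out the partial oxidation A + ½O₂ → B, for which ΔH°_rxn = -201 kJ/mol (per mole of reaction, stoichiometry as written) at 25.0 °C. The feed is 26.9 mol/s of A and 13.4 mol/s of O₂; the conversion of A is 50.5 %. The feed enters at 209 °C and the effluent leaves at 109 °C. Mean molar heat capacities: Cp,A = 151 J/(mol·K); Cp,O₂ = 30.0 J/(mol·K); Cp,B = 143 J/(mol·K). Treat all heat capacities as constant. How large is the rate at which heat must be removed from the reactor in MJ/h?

Q_out = 11500 MJ/h

Extent of reaction ξ = 0.505 × 26.9 = 13.585 mol/s
Reaction term: ξ·ΔH°_rxn = 13.585 × -201 = -2730.5 kJ/s
Sensible, feed 209→25 °C: -821.36 kJ/s
Outlet flows (mol/s): A 13.315, O₂ 6.6078, B 13.585
Sensible, products 25→109 °C: 348.72 kJ/s
Q = ΔH = -3203.1 kJ/s = -3203.1 kW
Heat removed = 11531 MJ/h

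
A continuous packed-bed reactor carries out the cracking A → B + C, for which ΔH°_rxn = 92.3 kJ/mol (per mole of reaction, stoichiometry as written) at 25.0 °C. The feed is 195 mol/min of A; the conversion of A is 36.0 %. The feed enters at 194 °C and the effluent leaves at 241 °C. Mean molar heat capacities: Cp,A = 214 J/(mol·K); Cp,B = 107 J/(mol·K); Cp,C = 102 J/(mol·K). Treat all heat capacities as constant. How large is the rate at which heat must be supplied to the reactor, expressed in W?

Extent of reaction ξ = 0.360 × 195 = 70.2 mol/min
Reaction term: ξ·ΔH°_rxn = 70.2 × 92.3 = 6479.5 kJ/min
Sensible, feed 194→25 °C: -7052.4 kJ/min
Outlet flows (mol/min): A 124.8, B 70.2, C 70.2
Sensible, products 25→241 °C: 8937.9 kJ/min
Q = ΔH = 8365 kJ/min = 139.42 kW
Heat supplied = 139420 W

Q_in = 139000 W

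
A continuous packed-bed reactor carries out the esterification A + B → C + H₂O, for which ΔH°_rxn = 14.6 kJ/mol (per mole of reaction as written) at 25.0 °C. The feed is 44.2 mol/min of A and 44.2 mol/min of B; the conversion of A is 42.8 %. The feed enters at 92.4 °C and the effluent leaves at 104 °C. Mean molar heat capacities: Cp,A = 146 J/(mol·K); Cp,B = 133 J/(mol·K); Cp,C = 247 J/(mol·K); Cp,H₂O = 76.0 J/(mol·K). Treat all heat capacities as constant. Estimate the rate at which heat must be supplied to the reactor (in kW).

Extent of reaction ξ = 0.428 × 44.2 = 18.918 mol/min
Reaction term: ξ·ΔH°_rxn = 18.918 × 14.6 = 276.2 kJ/min
Sensible, feed 92.4→25 °C: -831.16 kJ/min
Outlet flows (mol/min): A 25.282, B 25.282, C 18.918, H₂O 18.918
Sensible, products 25→104 °C: 1040 kJ/min
Q = ΔH = 485 kJ/min = 8.0834 kW
Heat supplied = 8.0834 kW

Q_in = 8.08 kW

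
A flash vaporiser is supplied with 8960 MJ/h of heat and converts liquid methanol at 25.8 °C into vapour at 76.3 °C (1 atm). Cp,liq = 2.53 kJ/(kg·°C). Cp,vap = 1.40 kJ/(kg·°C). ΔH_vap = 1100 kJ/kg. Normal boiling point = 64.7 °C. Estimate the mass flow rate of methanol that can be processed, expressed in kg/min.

ṁ = 123 kg/min

Δh = 2.53×(64.7−25.8) + 1100 + 1.40×(76.3−64.7) = 1214.7 kJ/kg
Q = 8960 MJ/h = 2488.9 kJ/s = 149330 kJ/min
ṁ = Q/Δh = 149330 / 1214.7 = 122.94 kg/min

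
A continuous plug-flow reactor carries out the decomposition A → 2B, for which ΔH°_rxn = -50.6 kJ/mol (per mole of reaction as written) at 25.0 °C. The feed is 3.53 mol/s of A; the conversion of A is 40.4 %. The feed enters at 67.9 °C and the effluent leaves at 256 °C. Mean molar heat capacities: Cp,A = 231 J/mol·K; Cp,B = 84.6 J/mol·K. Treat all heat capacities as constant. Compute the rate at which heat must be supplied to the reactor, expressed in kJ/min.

Q_in = 3650 kJ/min

Extent of reaction ξ = 0.404 × 3.53 = 1.4261 mol/s
Reaction term: ξ·ΔH°_rxn = 1.4261 × -50.6 = -72.162 kJ/s
Sensible, feed 67.9→25 °C: -34.982 kJ/s
Outlet flows (mol/s): A 2.1039, B 2.8522
Sensible, products 25→256 °C: 168.01 kJ/s
Q = ΔH = 60.862 kJ/s = 60.862 kW
Heat supplied = 3651.7 kJ/min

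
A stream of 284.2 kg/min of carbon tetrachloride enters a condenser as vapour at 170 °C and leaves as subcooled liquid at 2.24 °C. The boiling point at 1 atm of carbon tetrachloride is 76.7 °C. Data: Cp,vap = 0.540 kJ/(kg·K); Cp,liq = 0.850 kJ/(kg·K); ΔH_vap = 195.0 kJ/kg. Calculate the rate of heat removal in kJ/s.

Q_c = 1460 kJ/s

vapour 170→76.7 °C: -50.382 kJ/kg
condensation at 76.7 °C: -195 kJ/kg
liquid 76.7→2.24 °C: -63.291 kJ/kg
Δh = -50.382 + -195 + -63.291 = -308.67 kJ/kg
Q = ṁ·Δh = 284.2 kg/min × -308.67 kJ/kg = -87725 kJ/min
|Q| = 1462.1 kW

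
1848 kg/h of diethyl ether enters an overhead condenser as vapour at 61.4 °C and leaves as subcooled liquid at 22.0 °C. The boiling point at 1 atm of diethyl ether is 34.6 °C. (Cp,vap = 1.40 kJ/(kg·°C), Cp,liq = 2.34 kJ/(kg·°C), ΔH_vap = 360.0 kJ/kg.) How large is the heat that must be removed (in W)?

vapour 61.4→34.6 °C: -37.52 kJ/kg
condensation at 34.6 °C: -360 kJ/kg
liquid 34.6→22.0 °C: -29.484 kJ/kg
Δh = -37.52 + -360 + -29.484 = -427 kJ/kg
Q = ṁ·Δh = 1848 kg/h × -427 kJ/kg = -789100 kJ/h
|Q| = 219.2 kW = 219200 W

Q_c = 219000 W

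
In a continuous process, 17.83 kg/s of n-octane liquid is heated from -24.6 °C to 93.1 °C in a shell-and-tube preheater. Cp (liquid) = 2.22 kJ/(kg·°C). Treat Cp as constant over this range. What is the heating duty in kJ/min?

Q = 280000 kJ/min

Q = ṁ·Cp·ΔT = 17.83 × 2.22 × (93.1 − -24.6) = 4658.9 kJ/s
Heating duty = 279530 kJ/min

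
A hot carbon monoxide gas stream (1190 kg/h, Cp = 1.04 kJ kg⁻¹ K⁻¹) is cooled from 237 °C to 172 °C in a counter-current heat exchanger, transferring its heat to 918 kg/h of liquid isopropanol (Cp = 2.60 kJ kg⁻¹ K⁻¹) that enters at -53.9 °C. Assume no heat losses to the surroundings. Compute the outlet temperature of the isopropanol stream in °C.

T_c,out = -20.2 °C

Heat released by hot stream: Q = 1190 × 1.04 × (237 − 172) = 80444 kJ/h
Energy balance on cold side (adiabatic exchanger): Q = ṁ_c·Cp_c·(T_c,out − T_c,in)
T_c,out = -53.9 + 80444/(918 × 2.60) = -20.196 °C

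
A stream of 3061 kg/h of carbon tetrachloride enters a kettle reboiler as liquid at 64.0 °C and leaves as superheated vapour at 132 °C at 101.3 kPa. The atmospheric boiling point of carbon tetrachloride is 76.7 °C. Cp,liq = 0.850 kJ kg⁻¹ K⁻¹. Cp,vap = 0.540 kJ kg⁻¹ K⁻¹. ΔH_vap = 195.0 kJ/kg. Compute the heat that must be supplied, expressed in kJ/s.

Q = 200 kJ/s

liquid 64.0→76.7 °C: 10.795 kJ/kg
vaporisation at 76.7 °C: 195 kJ/kg
vapour 76.7→132 °C: 29.862 kJ/kg
Δh = 10.795 + 195 + 29.862 = 235.66 kJ/kg
Q = ṁ·Δh = 3061 kg/h × 235.66 kJ/kg = 721350 kJ/h
|Q| = 200.37 kW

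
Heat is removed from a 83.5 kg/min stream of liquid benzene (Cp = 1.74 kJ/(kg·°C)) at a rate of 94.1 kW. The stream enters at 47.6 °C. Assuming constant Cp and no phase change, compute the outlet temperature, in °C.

Q = 94.1 kW = 5646 kJ/min
ΔT = Q/(ṁ·Cp) = 5646/(83.5×1.74) = 38.86 K
T_out = 47.6 − 38.86 = 8.7398 °C

T_out = 8.74 °C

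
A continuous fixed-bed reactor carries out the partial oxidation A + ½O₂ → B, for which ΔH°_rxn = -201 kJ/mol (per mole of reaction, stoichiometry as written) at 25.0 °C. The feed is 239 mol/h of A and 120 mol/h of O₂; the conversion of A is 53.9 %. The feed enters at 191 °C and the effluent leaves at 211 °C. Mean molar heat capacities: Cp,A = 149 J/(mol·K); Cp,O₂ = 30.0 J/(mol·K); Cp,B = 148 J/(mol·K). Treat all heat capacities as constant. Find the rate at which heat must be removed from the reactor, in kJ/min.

Q_out = 425 kJ/min

Extent of reaction ξ = 0.539 × 239 = 128.82 mol/h
Reaction term: ξ·ΔH°_rxn = 128.82 × -201 = -25893 kJ/h
Sensible, feed 191→25 °C: -6509 kJ/h
Outlet flows (mol/h): A 110.18, O₂ 55.59, B 128.82
Sensible, products 25→211 °C: 6909.9 kJ/h
Q = ΔH = -25492 kJ/h = -7.0812 kW
Heat removed = 424.87 kJ/min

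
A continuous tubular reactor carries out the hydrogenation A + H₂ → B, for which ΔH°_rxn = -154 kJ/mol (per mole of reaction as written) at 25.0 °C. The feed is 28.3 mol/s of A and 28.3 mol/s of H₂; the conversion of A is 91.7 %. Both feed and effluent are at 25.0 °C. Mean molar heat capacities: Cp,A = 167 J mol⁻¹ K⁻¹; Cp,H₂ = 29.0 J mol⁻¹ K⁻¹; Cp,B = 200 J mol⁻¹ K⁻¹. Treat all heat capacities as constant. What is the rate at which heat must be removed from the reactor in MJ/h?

Extent of reaction ξ = 0.917 × 28.3 = 25.951 mol/s
Reaction term: ξ·ΔH°_rxn = 25.951 × -154 = -3996.5 kJ/s
Q = ΔH = -3996.5 kJ/s = -3996.5 kW
Heat removed = 14387 MJ/h

Q_out = 14400 MJ/h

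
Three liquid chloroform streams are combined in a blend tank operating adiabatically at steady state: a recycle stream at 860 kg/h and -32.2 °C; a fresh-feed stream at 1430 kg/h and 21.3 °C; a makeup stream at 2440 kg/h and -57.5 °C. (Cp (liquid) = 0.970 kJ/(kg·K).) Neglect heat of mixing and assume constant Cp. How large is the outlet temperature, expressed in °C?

T_out = -29.1 °C

Adiabatic, steady state ⇒ Σ ṁᵢCp,ᵢ(T_out − Tᵢ) = 0
Σ ṁᵢCp,ᵢTᵢ = 860×0.970×-32.2 + 1430×0.970×21.3 + 2440×0.970×-57.5 = -133410
Σ ṁᵢCp,ᵢ = 860×0.970 + 1430×0.970 + 2440×0.970 = 4588.1
T_out = -133410 / 4588.1 = -29.077 °C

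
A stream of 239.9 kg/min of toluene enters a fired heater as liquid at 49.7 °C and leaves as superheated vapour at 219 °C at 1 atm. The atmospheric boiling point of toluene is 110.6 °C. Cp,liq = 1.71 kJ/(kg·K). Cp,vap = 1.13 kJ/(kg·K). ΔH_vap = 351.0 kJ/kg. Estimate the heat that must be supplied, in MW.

Q = 2.31 MW

liquid 49.7→110.6 °C: 104.14 kJ/kg
vaporisation at 110.6 °C: 351 kJ/kg
vapour 110.6→219 °C: 122.49 kJ/kg
Δh = 104.14 + 351 + 122.49 = 577.63 kJ/kg
Q = ṁ·Δh = 239.9 kg/min × 577.63 kJ/kg = 138570 kJ/min
|Q| = 2309.6 kW = 2.3096 MW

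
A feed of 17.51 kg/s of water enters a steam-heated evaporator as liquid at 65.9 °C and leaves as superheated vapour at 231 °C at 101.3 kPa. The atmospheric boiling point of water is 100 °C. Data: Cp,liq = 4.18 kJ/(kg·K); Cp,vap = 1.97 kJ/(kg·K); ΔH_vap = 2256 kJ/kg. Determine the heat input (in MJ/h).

Q = 167000 MJ/h

liquid 65.9→100 °C: 142.54 kJ/kg
vaporisation at 100 °C: 2256 kJ/kg
vapour 100→231 °C: 258.07 kJ/kg
Δh = 142.54 + 2256 + 258.07 = 2656.6 kJ/kg
Q = ṁ·Δh = 17.51 kg/s × 2656.6 kJ/kg = 46517 kJ/s
|Q| = 46517 kW = 167460 MJ/h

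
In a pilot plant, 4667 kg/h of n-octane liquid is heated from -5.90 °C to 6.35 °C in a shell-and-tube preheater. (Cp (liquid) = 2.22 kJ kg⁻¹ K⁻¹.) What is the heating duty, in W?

Q = 35300 W

Q = ṁ·Cp·ΔT = 4667 × 2.22 × (6.35 − -5.90) = 126920 kJ/h
Converting: 126920 / 3600 s = 35.255 kW
Heating duty = 35255 W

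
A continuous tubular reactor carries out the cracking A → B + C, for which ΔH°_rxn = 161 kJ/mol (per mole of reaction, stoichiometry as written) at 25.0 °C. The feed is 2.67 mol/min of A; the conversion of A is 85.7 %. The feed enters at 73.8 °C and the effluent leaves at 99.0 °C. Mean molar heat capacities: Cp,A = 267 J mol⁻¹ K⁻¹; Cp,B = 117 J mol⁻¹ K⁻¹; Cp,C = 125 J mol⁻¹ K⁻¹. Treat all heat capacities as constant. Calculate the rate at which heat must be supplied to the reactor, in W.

Extent of reaction ξ = 0.857 × 2.67 = 2.2882 mol/min
Reaction term: ξ·ΔH°_rxn = 2.2882 × 161 = 368.4 kJ/min
Sensible, feed 73.8→25 °C: -34.789 kJ/min
Outlet flows (mol/min): A 0.38181, B 2.2882, C 2.2882
Sensible, products 25→99.0 °C: 48.521 kJ/min
Q = ΔH = 382.13 kJ/min = 6.3688 kW
Heat supplied = 6368.8 W

Q_in = 6370 W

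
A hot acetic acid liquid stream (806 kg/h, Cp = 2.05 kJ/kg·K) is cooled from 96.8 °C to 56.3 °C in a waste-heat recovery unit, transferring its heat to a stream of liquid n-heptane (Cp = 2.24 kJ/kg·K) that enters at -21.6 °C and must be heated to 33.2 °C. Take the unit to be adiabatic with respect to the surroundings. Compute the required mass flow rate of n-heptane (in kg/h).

Heat released by hot stream: Q = 806 × 2.05 × (96.8 − 56.3) = 66918 kJ/h
Energy balance on cold side (adiabatic exchanger): Q = ṁ_c·Cp_c·(T_c,out − T_c,in)
ṁ_c = 66918 / [2.24 × (33.2 − -21.6)] = 545.15 kg/h

ṁ_c = 545 kg/h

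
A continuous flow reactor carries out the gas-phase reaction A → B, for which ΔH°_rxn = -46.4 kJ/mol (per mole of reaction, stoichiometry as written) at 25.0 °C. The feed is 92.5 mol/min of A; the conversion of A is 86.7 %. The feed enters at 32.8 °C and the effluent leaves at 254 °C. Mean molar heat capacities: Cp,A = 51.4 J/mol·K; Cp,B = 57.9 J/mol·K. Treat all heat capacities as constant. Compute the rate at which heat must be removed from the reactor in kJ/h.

Q_out = 153000 kJ/h

Extent of reaction ξ = 0.867 × 92.5 = 80.198 mol/min
Reaction term: ξ·ΔH°_rxn = 80.198 × -46.4 = -3721.2 kJ/min
Sensible, feed 32.8→25 °C: -37.085 kJ/min
Outlet flows (mol/min): A 12.302, B 80.198
Sensible, products 25→254 °C: 1208.2 kJ/min
Q = ΔH = -2550.1 kJ/min = -42.502 kW
Heat removed = 153010 kJ/h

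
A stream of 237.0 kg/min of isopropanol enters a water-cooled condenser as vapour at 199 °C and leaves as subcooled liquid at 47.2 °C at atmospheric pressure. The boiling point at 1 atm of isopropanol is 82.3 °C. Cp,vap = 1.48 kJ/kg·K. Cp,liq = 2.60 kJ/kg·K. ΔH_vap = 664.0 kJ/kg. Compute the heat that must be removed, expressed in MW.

vapour 199→82.3 °C: -172.72 kJ/kg
condensation at 82.3 °C: -664 kJ/kg
liquid 82.3→47.2 °C: -91.26 kJ/kg
Δh = -172.72 + -664 + -91.26 = -927.98 kJ/kg
Q = ṁ·Δh = 237.0 kg/min × -927.98 kJ/kg = -219930 kJ/min
|Q| = 3665.5 kW = 3.6655 MW

Q_c = 3.67 MW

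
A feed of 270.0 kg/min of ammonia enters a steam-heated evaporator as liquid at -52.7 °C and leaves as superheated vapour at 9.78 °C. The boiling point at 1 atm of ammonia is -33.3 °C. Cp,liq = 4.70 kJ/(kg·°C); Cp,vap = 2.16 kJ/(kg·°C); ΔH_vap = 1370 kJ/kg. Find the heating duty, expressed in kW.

liquid -52.7→-33.3 °C: 91.18 kJ/kg
vaporisation at -33.3 °C: 1370 kJ/kg
vapour -33.3→9.78 °C: 93.053 kJ/kg
Δh = 91.18 + 1370 + 93.053 = 1554.2 kJ/kg
Q = ṁ·Δh = 270.0 kg/min × 1554.2 kJ/kg = 419640 kJ/min
|Q| = 6994 kW

Q = 6990 kW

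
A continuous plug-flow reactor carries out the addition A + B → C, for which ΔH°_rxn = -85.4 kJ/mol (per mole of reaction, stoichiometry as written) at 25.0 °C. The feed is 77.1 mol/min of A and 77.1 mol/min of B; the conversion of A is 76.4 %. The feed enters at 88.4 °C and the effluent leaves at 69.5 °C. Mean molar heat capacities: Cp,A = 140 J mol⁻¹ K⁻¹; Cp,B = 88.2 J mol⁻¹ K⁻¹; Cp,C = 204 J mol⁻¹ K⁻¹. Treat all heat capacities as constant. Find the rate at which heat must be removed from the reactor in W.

Extent of reaction ξ = 0.764 × 77.1 = 58.904 mol/min
Reaction term: ξ·ΔH°_rxn = 58.904 × -85.4 = -5030.4 kJ/min
Sensible, feed 88.4→25 °C: -1115.5 kJ/min
Outlet flows (mol/min): A 18.196, B 18.196, C 58.904
Sensible, products 25→69.5 °C: 719.51 kJ/min
Q = ΔH = -5426.4 kJ/min = -90.44 kW
Heat removed = 90440 W

Q_out = 90400 W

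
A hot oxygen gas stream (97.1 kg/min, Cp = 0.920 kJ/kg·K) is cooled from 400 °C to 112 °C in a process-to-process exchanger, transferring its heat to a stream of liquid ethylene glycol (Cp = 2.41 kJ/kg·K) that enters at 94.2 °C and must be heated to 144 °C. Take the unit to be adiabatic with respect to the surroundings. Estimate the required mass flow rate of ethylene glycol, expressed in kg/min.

Heat released by hot stream: Q = 97.1 × 0.920 × (400 − 112) = 25728 kJ/min
Energy balance on cold side (adiabatic exchanger): Q = ṁ_c·Cp_c·(T_c,out − T_c,in)
ṁ_c = 25728 / [2.41 × (144 − 94.2)] = 214.36 kg/min

ṁ_c = 214 kg/min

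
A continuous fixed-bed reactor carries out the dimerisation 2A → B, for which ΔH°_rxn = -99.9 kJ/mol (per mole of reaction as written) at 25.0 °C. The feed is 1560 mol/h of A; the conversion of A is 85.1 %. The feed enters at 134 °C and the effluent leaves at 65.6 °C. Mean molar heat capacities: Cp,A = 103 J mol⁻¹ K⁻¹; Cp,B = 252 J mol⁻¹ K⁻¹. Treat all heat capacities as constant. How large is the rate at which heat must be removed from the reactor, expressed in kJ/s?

Extent of reaction ξ = 0.851 × 1560 / 2 = 663.78 mol/h
Reaction term: ξ·ΔH°_rxn = 663.78 × -99.9 = -66312 kJ/h
Sensible, feed 134→25 °C: -17514 kJ/h
Outlet flows (mol/h): A 232.44, B 663.78
Sensible, products 25→65.6 °C: 7763.3 kJ/h
Q = ΔH = -76062 kJ/h = -21.128 kW
Heat removed = 21.128 kJ/s

Q_out = 21.1 kJ/s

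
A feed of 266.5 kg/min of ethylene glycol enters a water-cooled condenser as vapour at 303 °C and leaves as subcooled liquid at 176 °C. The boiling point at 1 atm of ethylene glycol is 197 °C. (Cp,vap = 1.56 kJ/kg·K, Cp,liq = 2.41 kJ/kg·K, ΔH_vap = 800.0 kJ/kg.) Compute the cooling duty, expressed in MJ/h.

vapour 303→197 °C: -165.36 kJ/kg
condensation at 197 °C: -800 kJ/kg
liquid 197→176 °C: -50.61 kJ/kg
Δh = -165.36 + -800 + -50.61 = -1016 kJ/kg
Q = ṁ·Δh = 266.5 kg/min × -1016 kJ/kg = -270760 kJ/min
|Q| = 4512.6 kW = 16245 MJ/h

Q_c = 16200 MJ/h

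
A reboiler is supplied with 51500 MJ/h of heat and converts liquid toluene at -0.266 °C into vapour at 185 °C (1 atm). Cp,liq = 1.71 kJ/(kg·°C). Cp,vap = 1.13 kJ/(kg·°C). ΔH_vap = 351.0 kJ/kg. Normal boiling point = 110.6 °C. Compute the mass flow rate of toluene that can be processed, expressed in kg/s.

ṁ = 22.9 kg/s

Δh = 1.71×(110.6−-0.266) + 351.0 + 1.13×(185−110.6) = 624.65 kJ/kg
Q = 51500 MJ/h = 14306 kJ/s = 14306 kJ/s
ṁ = Q/Δh = 14306 / 624.65 = 22.902 kg/s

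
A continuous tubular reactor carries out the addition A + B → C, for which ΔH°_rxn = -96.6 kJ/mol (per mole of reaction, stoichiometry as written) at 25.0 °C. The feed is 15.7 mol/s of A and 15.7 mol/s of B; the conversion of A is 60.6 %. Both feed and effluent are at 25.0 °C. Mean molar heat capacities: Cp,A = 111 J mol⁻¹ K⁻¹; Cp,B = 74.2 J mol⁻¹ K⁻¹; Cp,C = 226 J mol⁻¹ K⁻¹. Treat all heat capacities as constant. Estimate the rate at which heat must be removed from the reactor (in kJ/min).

Extent of reaction ξ = 0.606 × 15.7 = 9.5142 mol/s
Reaction term: ξ·ΔH°_rxn = 9.5142 × -96.6 = -919.07 kJ/s
Q = ΔH = -919.07 kJ/s = -919.07 kW
Heat removed = 55144 kJ/min

Q_out = 55100 kJ/min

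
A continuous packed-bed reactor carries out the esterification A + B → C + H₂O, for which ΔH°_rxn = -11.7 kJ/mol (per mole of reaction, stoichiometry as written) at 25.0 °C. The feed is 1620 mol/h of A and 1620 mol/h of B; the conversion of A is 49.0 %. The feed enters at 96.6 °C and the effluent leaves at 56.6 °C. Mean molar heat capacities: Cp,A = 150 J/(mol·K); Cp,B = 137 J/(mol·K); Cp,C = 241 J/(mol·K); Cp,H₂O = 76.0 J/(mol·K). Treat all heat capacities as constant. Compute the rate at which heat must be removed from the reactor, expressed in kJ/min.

Q_out = 452 kJ/min

Extent of reaction ξ = 0.490 × 1620 = 793.8 mol/h
Reaction term: ξ·ΔH°_rxn = 793.8 × -11.7 = -9287.5 kJ/h
Sensible, feed 96.6→25 °C: -33290 kJ/h
Outlet flows (mol/h): A 826.2, B 826.2, C 793.8, H₂O 793.8
Sensible, products 25→56.6 °C: 15445 kJ/h
Q = ΔH = -27133 kJ/h = -7.5368 kW
Heat removed = 452.21 kJ/min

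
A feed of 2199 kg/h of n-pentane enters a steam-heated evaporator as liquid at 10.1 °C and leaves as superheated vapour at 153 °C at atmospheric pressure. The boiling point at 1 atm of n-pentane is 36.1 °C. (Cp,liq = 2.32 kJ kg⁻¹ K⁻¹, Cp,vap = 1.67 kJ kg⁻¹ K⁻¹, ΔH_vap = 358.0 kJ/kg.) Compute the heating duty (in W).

Q = 375000 W

liquid 10.1→36.1 °C: 60.32 kJ/kg
vaporisation at 36.1 °C: 358 kJ/kg
vapour 36.1→153 °C: 195.22 kJ/kg
Δh = 60.32 + 358 + 195.22 = 613.54 kJ/kg
Q = ṁ·Δh = 2199 kg/h × 613.54 kJ/kg = 1.3492e+06 kJ/h
|Q| = 374.77 kW = 374770 W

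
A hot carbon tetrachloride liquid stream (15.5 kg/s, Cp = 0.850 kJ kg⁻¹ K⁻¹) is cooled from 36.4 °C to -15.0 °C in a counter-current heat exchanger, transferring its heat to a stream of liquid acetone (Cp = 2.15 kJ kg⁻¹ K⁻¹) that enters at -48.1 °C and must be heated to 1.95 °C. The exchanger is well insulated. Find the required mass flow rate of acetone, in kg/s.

ṁ_c = 6.29 kg/s

Heat released by hot stream: Q = 15.5 × 0.850 × (36.4 − -15.0) = 677.19 kJ/s
Energy balance on cold side (adiabatic exchanger): Q = ṁ_c·Cp_c·(T_c,out − T_c,in)
ṁ_c = 677.19 / [2.15 × (1.95 − -48.1)] = 6.2932 kg/s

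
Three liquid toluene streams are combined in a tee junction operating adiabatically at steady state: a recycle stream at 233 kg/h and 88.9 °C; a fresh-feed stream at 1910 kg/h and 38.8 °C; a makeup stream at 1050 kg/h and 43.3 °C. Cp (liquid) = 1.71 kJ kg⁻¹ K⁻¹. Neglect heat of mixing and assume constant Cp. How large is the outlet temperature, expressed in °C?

T_out = 43.9 °C

Energy balance with Q = 0: Σ ṁᵢCp,ᵢ(T_out − Tᵢ) = 0
Σ ṁᵢCp,ᵢTᵢ = 233×1.71×88.9 + 1910×1.71×38.8 + 1050×1.71×43.3 = 239890
Σ ṁᵢCp,ᵢ = 233×1.71 + 1910×1.71 + 1050×1.71 = 5460
T_out = 239890 / 5460 = 43.936 °C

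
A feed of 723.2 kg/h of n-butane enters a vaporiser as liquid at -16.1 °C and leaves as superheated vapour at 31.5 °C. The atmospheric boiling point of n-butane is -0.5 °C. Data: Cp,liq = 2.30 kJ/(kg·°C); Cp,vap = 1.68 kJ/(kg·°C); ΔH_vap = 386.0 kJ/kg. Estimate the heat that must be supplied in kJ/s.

Q = 95.6 kJ/s

liquid -16.1→-0.5 °C: 35.88 kJ/kg
vaporisation at -0.5 °C: 386 kJ/kg
vapour -0.5→31.5 °C: 53.76 kJ/kg
Δh = 35.88 + 386 + 53.76 = 475.64 kJ/kg
Q = ṁ·Δh = 723.2 kg/h × 475.64 kJ/kg = 343980 kJ/h
|Q| = 95.551 kW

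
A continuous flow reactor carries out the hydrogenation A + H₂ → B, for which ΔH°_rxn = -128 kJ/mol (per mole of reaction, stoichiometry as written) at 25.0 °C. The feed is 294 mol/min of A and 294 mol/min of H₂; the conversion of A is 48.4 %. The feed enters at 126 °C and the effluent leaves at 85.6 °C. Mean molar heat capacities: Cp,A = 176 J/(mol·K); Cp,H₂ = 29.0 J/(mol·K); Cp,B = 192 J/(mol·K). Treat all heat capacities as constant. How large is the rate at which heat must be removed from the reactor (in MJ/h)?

Extent of reaction ξ = 0.484 × 294 = 142.3 mol/min
Reaction term: ξ·ΔH°_rxn = 142.3 × -128 = -18214 kJ/min
Sensible, feed 126→25 °C: -6087.3 kJ/min
Outlet flows (mol/min): A 151.7, H₂ 151.7, B 142.3
Sensible, products 25→85.6 °C: 3540.3 kJ/min
Q = ΔH = -20761 kJ/min = -346.01 kW
Heat removed = 1245.7 MJ/h

Q_out = 1250 MJ/h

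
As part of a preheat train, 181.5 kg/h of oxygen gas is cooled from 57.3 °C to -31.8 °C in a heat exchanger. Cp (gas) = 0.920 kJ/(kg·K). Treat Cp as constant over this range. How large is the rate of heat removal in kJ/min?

Q_c = 248 kJ/min

Q = ṁ·Cp·ΔT = 181.5 × 0.920 × (-31.8 − 57.3) = -14878 kJ/h
Converting: 14878 / 3600 s = 4.1328 kW
Cooling duty = 247.97 kJ/min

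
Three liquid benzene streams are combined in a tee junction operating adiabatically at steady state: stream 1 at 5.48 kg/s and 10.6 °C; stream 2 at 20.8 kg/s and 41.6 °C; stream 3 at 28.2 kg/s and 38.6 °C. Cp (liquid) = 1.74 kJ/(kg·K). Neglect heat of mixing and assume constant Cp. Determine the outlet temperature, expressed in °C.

T_out = 36.9 °C

Adiabatic, steady state ⇒ Σ ṁᵢCp,ᵢ(T_out − Tᵢ) = 0
T_out = Σ ṁᵢCp,ᵢTᵢ / Σ ṁᵢCp,ᵢ
      = 3500.7 / 94.795 = 36.929 °C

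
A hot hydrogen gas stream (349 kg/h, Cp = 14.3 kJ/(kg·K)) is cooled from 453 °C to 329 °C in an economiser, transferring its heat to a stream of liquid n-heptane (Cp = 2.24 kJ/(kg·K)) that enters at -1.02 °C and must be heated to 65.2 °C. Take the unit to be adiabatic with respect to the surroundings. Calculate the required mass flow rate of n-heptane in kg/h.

Heat released by hot stream: Q = 349 × 14.3 × (453 − 329) = 618850 kJ/h
Energy balance on cold side (adiabatic exchanger): Q = ṁ_c·Cp_c·(T_c,out − T_c,in)
ṁ_c = 618850 / [2.24 × (65.2 − -1.02)] = 4172 kg/h

ṁ_c = 4170 kg/h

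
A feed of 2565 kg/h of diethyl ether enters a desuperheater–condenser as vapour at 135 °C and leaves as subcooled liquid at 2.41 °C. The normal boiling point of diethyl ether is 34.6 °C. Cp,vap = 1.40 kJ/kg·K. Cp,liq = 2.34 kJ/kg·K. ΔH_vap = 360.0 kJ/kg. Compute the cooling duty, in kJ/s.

Q_c = 410 kJ/s

vapour 135→34.6 °C: -140.56 kJ/kg
condensation at 34.6 °C: -360 kJ/kg
liquid 34.6→2.41 °C: -75.325 kJ/kg
Δh = -140.56 + -360 + -75.325 = -575.88 kJ/kg
Q = ṁ·Δh = 2565 kg/h × -575.88 kJ/kg = -1.4771e+06 kJ/h
|Q| = 410.32 kW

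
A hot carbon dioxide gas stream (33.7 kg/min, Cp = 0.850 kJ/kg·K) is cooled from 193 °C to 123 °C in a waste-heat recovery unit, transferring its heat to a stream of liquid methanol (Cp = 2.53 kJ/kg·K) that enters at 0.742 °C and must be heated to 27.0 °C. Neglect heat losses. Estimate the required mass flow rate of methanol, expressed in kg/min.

ṁ_c = 30.2 kg/min

Heat released by hot stream: Q = 33.7 × 0.850 × (193 − 123) = 2005.2 kJ/min
Energy balance on cold side (adiabatic exchanger): Q = ṁ_c·Cp_c·(T_c,out − T_c,in)
ṁ_c = 2005.2 / [2.53 × (27.0 − 0.742)] = 30.183 kg/min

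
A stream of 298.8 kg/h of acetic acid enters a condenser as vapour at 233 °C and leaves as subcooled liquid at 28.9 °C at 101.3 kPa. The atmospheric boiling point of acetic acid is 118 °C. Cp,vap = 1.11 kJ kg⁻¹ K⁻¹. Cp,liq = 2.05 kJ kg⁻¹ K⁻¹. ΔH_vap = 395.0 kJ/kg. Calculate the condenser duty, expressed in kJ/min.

Q_c = 3510 kJ/min

vapour 233→118 °C: -127.65 kJ/kg
condensation at 118 °C: -395 kJ/kg
liquid 118→28.9 °C: -182.65 kJ/kg
Δh = -127.65 + -395 + -182.65 = -705.3 kJ/kg
Q = ṁ·Δh = 298.8 kg/h × -705.3 kJ/kg = -210750 kJ/h
|Q| = 58.54 kW = 3512.4 kJ/min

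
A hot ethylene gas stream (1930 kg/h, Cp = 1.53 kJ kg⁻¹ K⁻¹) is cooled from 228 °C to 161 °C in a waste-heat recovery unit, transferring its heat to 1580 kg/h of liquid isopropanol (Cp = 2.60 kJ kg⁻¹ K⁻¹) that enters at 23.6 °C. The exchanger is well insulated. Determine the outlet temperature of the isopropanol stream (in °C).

Heat released by hot stream: Q = 1930 × 1.53 × (228 − 161) = 197840 kJ/h
Energy balance on cold side (adiabatic exchanger): Q = ṁ_c·Cp_c·(T_c,out − T_c,in)
T_c,out = 23.6 + 197840/(1580 × 2.60) = 71.761 °C

T_c,out = 71.8 °C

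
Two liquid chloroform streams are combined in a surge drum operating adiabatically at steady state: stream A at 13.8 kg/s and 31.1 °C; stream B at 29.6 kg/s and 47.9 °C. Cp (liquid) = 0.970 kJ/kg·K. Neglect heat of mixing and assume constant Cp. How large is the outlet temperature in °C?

T_out = 42.6 °C

No heat crosses the boundary, so H_out = H_in.
T_out = Σ ṁᵢCp,ᵢTᵢ / Σ ṁᵢCp,ᵢ
      = 1791.6 / 42.098 = 42.558 °C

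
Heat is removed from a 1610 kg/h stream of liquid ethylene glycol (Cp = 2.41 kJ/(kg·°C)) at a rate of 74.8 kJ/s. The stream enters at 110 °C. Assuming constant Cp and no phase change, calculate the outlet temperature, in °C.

T_out = 40.6 °C

Q = 74.8 kJ/s = 269280 kJ/h
ΔT = Q/(ṁ·Cp) = 269280/(1610×2.41) = 69.4 K
T_out = 110 − 69.4 = 40.6 °C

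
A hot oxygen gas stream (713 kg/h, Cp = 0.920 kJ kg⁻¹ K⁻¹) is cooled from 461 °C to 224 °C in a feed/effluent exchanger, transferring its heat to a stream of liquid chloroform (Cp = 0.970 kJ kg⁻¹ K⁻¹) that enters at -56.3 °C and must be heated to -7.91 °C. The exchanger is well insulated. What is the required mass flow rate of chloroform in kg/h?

Heat released by hot stream: Q = 713 × 0.920 × (461 − 224) = 155460 kJ/h
Energy balance on cold side (adiabatic exchanger): Q = ṁ_c·Cp_c·(T_c,out − T_c,in)
ṁ_c = 155460 / [0.970 × (-7.91 − -56.3)] = 3312.1 kg/h

ṁ_c = 3310 kg/h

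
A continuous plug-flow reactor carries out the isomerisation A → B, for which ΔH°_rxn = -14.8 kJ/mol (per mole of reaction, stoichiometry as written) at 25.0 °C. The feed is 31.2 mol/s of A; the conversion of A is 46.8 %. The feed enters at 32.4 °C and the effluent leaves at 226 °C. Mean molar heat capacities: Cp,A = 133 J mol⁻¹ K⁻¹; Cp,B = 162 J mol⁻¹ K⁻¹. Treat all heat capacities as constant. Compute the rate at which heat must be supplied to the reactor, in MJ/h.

Q_in = 2420 MJ/h

Extent of reaction ξ = 0.468 × 31.2 = 14.602 mol/s
Reaction term: ξ·ΔH°_rxn = 14.602 × -14.8 = -216.1 kJ/s
Sensible, feed 32.4→25 °C: -30.707 kJ/s
Outlet flows (mol/s): A 16.598, B 14.602
Sensible, products 25→226 °C: 919.18 kJ/s
Q = ΔH = 672.37 kJ/s = 672.37 kW
Heat supplied = 2420.5 MJ/h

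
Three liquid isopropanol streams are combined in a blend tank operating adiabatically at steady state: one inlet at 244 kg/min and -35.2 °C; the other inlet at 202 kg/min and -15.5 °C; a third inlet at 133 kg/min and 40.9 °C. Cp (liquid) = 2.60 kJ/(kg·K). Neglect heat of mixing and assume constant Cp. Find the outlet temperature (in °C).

Adiabatic, steady state ⇒ Σ ṁᵢCp,ᵢ(T_out − Tᵢ) = 0
Σ ṁᵢCp,ᵢTᵢ = 244×2.60×-35.2 + 202×2.60×-15.5 + 133×2.60×40.9 = -16328
Σ ṁᵢCp,ᵢ = 244×2.60 + 202×2.60 + 133×2.60 = 1505.4
T_out = -16328 / 1505.4 = -10.846 °C

T_out = -10.8 °C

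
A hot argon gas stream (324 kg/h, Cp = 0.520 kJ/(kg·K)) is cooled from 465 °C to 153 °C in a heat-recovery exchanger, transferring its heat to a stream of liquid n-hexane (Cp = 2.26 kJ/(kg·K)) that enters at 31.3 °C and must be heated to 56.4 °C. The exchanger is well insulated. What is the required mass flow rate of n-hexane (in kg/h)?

ṁ_c = 927 kg/h

Heat released by hot stream: Q = 324 × 0.520 × (465 − 153) = 52566 kJ/h
Energy balance on cold side (adiabatic exchanger): Q = ṁ_c·Cp_c·(T_c,out − T_c,in)
ṁ_c = 52566 / [2.26 × (56.4 − 31.3)] = 926.66 kg/h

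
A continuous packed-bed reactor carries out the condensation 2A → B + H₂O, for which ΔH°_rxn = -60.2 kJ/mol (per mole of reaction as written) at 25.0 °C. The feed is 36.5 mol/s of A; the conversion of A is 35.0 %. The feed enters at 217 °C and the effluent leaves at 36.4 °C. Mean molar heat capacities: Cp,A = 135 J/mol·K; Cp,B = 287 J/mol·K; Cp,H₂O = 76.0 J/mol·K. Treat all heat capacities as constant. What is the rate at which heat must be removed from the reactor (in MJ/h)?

Extent of reaction ξ = 0.350 × 36.5 / 2 = 6.3875 mol/s
Reaction term: ξ·ΔH°_rxn = 6.3875 × -60.2 = -384.53 kJ/s
Sensible, feed 217→25 °C: -946.08 kJ/s
Outlet flows (mol/s): A 23.725, B 6.3875, H₂O 6.3875
Sensible, products 25→36.4 °C: 62.946 kJ/s
Q = ΔH = -1267.7 kJ/s = -1267.7 kW
Heat removed = 4563.6 MJ/h

Q_out = 4560 MJ/h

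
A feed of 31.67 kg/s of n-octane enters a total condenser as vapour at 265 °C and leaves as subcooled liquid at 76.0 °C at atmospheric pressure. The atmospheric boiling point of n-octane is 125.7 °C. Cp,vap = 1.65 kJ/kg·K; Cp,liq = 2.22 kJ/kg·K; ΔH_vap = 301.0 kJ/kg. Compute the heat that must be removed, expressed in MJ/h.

vapour 265→125.7 °C: -229.84 kJ/kg
condensation at 125.7 °C: -301 kJ/kg
liquid 125.7→76.0 °C: -110.33 kJ/kg
Δh = -229.84 + -301 + -110.33 = -641.18 kJ/kg
Q = ṁ·Δh = 31.67 kg/s × -641.18 kJ/kg = -20306 kJ/s
|Q| = 20306 kW = 73102 MJ/h

Q_c = 73100 MJ/h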